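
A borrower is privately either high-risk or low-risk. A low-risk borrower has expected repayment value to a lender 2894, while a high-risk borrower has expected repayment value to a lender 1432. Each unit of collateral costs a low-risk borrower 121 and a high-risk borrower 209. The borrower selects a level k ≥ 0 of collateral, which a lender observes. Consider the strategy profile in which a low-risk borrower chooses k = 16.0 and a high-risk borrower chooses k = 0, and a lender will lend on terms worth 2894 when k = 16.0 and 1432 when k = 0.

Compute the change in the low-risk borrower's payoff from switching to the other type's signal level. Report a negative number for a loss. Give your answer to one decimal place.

474.0

Playing k = 16.0 the low-risk borrower receives 2894 − 121 × 16.0 = 958.
Deviating to k = 0 yields 1432 instead.
Gain from deviating: 1432 − 958 = 474.0.
The gain is positive, so the low-risk type's incentive-compatibility constraint is violated — this profile is not a separating equilibrium.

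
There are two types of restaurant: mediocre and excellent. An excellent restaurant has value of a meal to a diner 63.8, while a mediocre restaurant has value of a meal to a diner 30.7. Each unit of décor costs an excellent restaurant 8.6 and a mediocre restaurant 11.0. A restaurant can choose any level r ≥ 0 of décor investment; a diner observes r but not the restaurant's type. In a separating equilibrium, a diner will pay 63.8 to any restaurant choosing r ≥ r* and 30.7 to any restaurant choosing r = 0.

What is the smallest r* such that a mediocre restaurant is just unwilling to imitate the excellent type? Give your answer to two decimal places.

A mediocre restaurant choosing r = 0 receives 30.7.
Imitating at r* instead would pay 63.8 at cost 11.0·r*, netting 63.8 − 11.0·r*.
Indifference: 30.7 = 63.8 − 11.0·r*, so r* = (63.8 − 30.7) / 11.0 ≈ 3.01.
At r* the mediocre type's incentive constraint just binds; the excellent type strictly prefers r* since its per-unit cost is lower.

3.01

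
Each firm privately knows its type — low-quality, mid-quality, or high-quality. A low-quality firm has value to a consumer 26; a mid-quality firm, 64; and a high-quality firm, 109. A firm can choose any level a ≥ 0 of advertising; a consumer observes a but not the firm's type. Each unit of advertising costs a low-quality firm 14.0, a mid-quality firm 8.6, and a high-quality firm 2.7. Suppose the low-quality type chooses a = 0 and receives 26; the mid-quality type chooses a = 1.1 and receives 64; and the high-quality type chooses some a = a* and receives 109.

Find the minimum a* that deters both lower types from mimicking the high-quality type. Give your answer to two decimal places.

Low-quality type (on-path payoff 26) won't mimic when 26 ≥ 109 − 14.0·a*, i.e. a* ≥ 5.93.
Mid-quality type (on-path payoff 64 − 8.6×1.1 = 54.54) won't mimic when 54.54 ≥ 109 − 8.6·a*, i.e. a* ≥ 6.33.
Both must hold, so a* = max(5.93, 6.33) = 6.33. The mid-quality type's constraint binds.

6.33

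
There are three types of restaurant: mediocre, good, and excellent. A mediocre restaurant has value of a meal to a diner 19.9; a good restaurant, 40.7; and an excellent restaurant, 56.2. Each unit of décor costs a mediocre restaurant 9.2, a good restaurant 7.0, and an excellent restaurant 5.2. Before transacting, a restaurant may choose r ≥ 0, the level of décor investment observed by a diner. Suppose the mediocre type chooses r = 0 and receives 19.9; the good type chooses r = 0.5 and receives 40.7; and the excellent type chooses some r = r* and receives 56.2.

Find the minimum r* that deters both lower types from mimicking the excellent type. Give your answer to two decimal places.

3.95

Mediocre type (on-path payoff 19.9) won't mimic when 19.9 ≥ 56.2 − 9.2·r*, i.e. r* ≥ 3.95.
Good type (on-path payoff 40.7 − 7.0×0.5 = 37.2) won't mimic when 37.2 ≥ 56.2 − 7.0·r*, i.e. r* ≥ 2.71.
Both must hold, so r* = max(3.95, 2.71) = 3.95. The mediocre type's constraint binds.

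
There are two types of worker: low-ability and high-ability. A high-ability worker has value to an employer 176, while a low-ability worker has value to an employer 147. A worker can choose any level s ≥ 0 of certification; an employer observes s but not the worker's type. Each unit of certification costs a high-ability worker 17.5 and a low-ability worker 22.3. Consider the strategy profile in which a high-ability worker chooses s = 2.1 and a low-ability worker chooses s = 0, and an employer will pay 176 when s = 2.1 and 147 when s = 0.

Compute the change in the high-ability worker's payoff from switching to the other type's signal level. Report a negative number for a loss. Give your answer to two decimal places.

7.75

Playing s = 2.1 the high-ability worker receives 176 − 17.5 × 2.1 = 139.25.
Deviating to s = 0 yields 147 instead.
Gain from deviating: 147 − 139.25 = 7.75.
The gain is positive, so the high-ability type's incentive-compatibility constraint is violated — this profile is not a separating equilibrium.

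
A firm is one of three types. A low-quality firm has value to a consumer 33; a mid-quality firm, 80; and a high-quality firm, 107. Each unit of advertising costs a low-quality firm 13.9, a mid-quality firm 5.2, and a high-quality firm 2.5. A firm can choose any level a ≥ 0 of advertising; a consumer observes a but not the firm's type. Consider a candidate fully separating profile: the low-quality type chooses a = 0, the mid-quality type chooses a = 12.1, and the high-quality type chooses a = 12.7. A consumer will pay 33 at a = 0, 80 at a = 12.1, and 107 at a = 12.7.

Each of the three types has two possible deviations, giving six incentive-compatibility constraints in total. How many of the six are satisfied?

4

Mid-quality (own payoff 80 − 5.2×12.1 = 17.08): to a=0 gives 33 → profitable ✗; to a=12.7 gives 107 − 5.2×12.7 = 40.96 → profitable ✗.
Low-quality (own payoff 33): to a=12.1 gives 80 − 13.9×12.1 = -88.19 → no gain ✓; to a=12.7 gives 107 − 13.9×12.7 = -69.53 → no gain ✓.
High-quality (own payoff 107 − 2.5×12.7 = 75.25): to a=0 gives 33 → no gain ✓; to a=12.1 gives 80 − 2.5×12.1 = 49.75 → no gain ✓.
4 of the 6 constraints hold; not an equilibrium.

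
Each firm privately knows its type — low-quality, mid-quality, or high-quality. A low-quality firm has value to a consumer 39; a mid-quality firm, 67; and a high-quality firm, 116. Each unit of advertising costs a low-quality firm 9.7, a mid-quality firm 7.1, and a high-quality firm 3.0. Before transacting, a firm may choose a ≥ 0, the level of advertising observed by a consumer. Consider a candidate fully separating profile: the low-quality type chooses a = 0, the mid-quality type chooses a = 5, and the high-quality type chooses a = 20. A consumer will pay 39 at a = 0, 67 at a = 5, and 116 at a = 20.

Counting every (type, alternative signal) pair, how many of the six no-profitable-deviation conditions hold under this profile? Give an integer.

Mid-quality (own payoff 67 − 7.1×5 = 31.5): to a=0 gives 39 → profitable ✗; to a=20 gives 116 − 7.1×20 = -26 → no gain ✓.
High-quality (own payoff 116 − 3.0×20 = 56): to a=0 gives 39 → no gain ✓; to a=5 gives 67 − 3.0×5 = 52 → no gain ✓.
Low-quality (own payoff 39): to a=5 gives 67 − 9.7×5 = 18.5 → no gain ✓; to a=20 gives 116 − 9.7×20 = -78 → no gain ✓.
5 of the 6 constraints hold; not an equilibrium.

5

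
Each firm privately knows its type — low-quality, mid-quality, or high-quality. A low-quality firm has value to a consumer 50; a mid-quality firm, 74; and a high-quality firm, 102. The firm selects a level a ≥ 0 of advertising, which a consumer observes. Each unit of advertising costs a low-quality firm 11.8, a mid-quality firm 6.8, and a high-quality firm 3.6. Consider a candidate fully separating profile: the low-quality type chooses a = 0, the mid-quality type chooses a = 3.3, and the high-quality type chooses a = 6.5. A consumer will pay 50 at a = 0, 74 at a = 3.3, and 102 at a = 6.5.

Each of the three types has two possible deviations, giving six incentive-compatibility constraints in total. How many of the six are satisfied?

5

High-quality (own payoff 102 − 3.6×6.5 = 78.6): to a=0 gives 50 → no gain ✓; to a=3.3 gives 74 − 3.6×3.3 = 62.12 → no gain ✓.
Low-quality (own payoff 50): to a=3.3 gives 74 − 11.8×3.3 = 35.06 → no gain ✓; to a=6.5 gives 102 − 11.8×6.5 = 25.3 → no gain ✓.
Mid-quality (own payoff 74 − 6.8×3.3 = 51.56): to a=0 gives 50 → no gain ✓; to a=6.5 gives 102 − 6.8×6.5 = 57.8 → profitable ✗.
5 of the 6 constraints hold; not an equilibrium.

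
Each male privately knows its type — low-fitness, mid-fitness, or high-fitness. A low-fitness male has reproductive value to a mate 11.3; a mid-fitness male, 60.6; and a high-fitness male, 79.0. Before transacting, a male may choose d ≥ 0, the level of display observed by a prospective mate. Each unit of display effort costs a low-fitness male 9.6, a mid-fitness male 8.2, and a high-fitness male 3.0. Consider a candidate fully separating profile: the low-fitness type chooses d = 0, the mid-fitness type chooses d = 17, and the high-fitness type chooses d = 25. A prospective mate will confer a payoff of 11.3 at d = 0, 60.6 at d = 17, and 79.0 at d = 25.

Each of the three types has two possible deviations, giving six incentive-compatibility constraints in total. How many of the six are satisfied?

3

Low-fitness (own payoff 11.3): to d=17 gives 60.6 − 9.6×17 = -102.6 → no gain ✓; to d=25 gives 79.0 − 9.6×25 = -161 → no gain ✓.
High-fitness (own payoff 79.0 − 3.0×25 = 4): to d=0 gives 11.3 → profitable ✗; to d=17 gives 60.6 − 3.0×17 = 9.6 → profitable ✗.
Mid-fitness (own payoff 60.6 − 8.2×17 = -78.8): to d=0 gives 11.3 → profitable ✗; to d=25 gives 79.0 − 8.2×25 = -126 → no gain ✓.
3 of the 6 constraints hold; not an equilibrium.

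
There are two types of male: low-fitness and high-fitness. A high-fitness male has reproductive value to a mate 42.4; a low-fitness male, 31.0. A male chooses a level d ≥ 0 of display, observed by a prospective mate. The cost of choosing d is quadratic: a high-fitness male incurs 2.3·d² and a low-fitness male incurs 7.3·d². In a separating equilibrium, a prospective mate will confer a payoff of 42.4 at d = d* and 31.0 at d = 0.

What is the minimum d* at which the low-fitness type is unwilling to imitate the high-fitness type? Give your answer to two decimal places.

1.25

The low-fitness type at d = 0 receives 31.0; imitating at d* yields 42.4 − 7.3·d*².
Indifference: 31.0 = 42.4 − 7.3·d*², so d*² = (42.4 − 31.0) / 7.3 ≈ 1.5616.
d* = √1.5616 ≈ 1.25.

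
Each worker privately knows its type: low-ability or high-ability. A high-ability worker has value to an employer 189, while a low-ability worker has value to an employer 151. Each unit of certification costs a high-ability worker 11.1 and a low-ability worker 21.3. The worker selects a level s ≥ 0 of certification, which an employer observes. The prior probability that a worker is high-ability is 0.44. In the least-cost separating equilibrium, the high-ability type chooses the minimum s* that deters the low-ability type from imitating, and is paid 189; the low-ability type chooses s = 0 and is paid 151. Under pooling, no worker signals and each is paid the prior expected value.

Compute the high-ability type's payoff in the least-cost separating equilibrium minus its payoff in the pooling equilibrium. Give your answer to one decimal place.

Least-cost separating signal: s* solves 151 = 189 − 21.3·s*, so s* = (189 − 151)/21.3 ≈ 1.7840.
High-ability type's separating payoff: 189 − 11.1 × s* = 189 − 11.1 × (189 − 151)/21.3 = 189 − 421.8/21.3 ≈ 169.197.
Pooling payoff: 0.44 × 189 + 0.56 × 151 = 167.72.
Difference: 169.197 − 167.72 = 1.477, i.e. 1.5 to one decimal place.
The high-ability type prefers to separate.

1.5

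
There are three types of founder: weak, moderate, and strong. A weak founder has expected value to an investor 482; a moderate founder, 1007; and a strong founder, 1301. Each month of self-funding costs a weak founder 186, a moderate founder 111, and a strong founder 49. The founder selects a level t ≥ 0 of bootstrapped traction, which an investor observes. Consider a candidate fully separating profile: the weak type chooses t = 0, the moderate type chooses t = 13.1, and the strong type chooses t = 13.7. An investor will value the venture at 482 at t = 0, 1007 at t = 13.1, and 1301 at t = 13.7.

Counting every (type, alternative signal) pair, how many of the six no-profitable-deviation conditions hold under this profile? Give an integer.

Moderate (own payoff 1007 − 111×13.1 = -447.1): to t=0 gives 482 → profitable ✗; to t=13.7 gives 1301 − 111×13.7 = -219.7 → profitable ✗.
Weak (own payoff 482): to t=13.1 gives 1007 − 186×13.1 = -1429.6 → no gain ✓; to t=13.7 gives 1301 − 186×13.7 = -1247.2 → no gain ✓.
Strong (own payoff 1301 − 49×13.7 = 629.7): to t=0 gives 482 → no gain ✓; to t=13.1 gives 1007 − 49×13.1 = 365.1 → no gain ✓.
4 of the 6 constraints hold; not an equilibrium.

4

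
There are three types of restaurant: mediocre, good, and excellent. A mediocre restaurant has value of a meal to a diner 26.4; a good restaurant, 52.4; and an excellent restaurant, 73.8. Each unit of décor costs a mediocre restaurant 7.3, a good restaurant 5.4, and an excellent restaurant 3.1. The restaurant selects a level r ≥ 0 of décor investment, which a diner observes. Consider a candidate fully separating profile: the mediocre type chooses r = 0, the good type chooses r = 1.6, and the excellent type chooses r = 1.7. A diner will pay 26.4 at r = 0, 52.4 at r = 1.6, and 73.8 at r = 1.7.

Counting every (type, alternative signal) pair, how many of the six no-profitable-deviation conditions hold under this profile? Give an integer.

3

Excellent (own payoff 73.8 − 3.1×1.7 = 68.53): to r=0 gives 26.4 → no gain ✓; to r=1.6 gives 52.4 − 3.1×1.6 = 47.44 → no gain ✓.
Good (own payoff 52.4 − 5.4×1.6 = 43.76): to r=0 gives 26.4 → no gain ✓; to r=1.7 gives 73.8 − 5.4×1.7 = 64.62 → profitable ✗.
Mediocre (own payoff 26.4): to r=1.6 gives 52.4 − 7.3×1.6 = 40.72 → profitable ✗; to r=1.7 gives 73.8 − 7.3×1.7 = 61.39 → profitable ✗.
3 of the 6 constraints hold; not an equilibrium.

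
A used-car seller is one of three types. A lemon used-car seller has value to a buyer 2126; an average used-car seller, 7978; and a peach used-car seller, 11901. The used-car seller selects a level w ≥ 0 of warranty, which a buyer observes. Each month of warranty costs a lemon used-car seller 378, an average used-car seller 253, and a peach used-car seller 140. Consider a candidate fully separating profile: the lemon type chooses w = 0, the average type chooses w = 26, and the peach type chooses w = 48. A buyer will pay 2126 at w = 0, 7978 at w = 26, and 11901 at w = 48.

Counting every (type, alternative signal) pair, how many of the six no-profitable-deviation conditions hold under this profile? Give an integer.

Average (own payoff 7978 − 253×26 = 1400): to w=0 gives 2126 → profitable ✗; to w=48 gives 11901 − 253×48 = -243 → no gain ✓.
Peach (own payoff 11901 − 140×48 = 5181): to w=0 gives 2126 → no gain ✓; to w=26 gives 7978 − 140×26 = 4338 → no gain ✓.
Lemon (own payoff 2126): to w=26 gives 7978 − 378×26 = -1850 → no gain ✓; to w=48 gives 11901 − 378×48 = -6243 → no gain ✓.
5 of the 6 constraints hold; not an equilibrium.

5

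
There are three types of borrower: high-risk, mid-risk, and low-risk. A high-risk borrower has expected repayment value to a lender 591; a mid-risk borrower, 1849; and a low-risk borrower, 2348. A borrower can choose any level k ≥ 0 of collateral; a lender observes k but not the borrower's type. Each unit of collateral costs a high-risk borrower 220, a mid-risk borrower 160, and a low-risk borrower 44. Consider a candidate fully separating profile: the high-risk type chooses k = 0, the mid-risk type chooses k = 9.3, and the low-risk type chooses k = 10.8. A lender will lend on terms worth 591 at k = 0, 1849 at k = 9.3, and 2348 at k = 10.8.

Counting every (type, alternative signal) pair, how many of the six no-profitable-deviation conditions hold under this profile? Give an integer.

4

Mid-risk (own payoff 1849 − 160×9.3 = 361): to k=0 gives 591 → profitable ✗; to k=10.8 gives 2348 − 160×10.8 = 620 → profitable ✗.
High-risk (own payoff 591): to k=9.3 gives 1849 − 220×9.3 = -197 → no gain ✓; to k=10.8 gives 2348 − 220×10.8 = -28 → no gain ✓.
Low-risk (own payoff 2348 − 44×10.8 = 1872.8): to k=0 gives 591 → no gain ✓; to k=9.3 gives 1849 − 44×9.3 = 1439.8 → no gain ✓.
4 of the 6 constraints hold; not an equilibrium.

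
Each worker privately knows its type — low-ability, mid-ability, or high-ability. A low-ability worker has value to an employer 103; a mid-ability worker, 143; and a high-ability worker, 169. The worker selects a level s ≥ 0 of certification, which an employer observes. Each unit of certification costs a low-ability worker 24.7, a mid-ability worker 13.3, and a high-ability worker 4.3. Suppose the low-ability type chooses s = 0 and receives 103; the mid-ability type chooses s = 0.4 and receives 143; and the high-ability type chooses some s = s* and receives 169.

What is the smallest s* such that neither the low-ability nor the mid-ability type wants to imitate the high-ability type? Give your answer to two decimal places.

2.67

Mid-ability type (on-path payoff 143 − 13.3×0.4 = 137.68) won't mimic when 137.68 ≥ 169 − 13.3·s*, i.e. s* ≥ 2.35.
Low-ability type (on-path payoff 103) won't mimic when 103 ≥ 169 − 24.7·s*, i.e. s* ≥ 2.67.
Both must hold, so s* = max(2.67, 2.35) = 2.67. The low-ability type's constraint binds.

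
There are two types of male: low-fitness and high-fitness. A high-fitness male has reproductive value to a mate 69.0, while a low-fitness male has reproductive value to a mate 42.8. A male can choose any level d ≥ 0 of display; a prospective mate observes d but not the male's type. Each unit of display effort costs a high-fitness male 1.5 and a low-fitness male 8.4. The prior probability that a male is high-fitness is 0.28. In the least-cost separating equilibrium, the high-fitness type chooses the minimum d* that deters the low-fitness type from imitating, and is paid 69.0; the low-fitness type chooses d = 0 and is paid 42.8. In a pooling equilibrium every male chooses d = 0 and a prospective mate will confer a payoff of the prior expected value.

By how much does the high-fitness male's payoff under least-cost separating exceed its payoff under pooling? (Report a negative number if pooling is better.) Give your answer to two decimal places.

Least-cost separating signal: d* solves 42.8 = 69.0 − 8.4·d*, so d* = (69.0 − 42.8)/8.4 ≈ 3.1190.
High-fitness type's separating payoff: 69.0 − 1.5 × d* = 69.0 − 1.5 × (69.0 − 42.8)/8.4 = 69.0 − 39.3/8.4 ≈ 64.3214.
Pooling payoff: 0.28 × 69.0 + 0.72 × 42.8 = 50.136.
Difference: 64.3214 − 50.136 = 14.1854, i.e. 14.19 to two decimal places.
The high-fitness type prefers to separate.

14.19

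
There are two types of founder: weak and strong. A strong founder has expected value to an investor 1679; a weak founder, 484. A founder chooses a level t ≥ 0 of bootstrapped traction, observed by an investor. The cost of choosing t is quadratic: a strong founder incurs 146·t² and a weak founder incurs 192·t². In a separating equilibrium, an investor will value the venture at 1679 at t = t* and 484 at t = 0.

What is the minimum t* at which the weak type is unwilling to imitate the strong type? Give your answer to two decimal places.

The weak type at t = 0 receives 484; imitating at t* yields 1679 − 192·t*².
Indifference: 484 = 1679 − 192·t*², so t*² = (1679 − 484) / 192 ≈ 6.2240.
t* = √6.2240 ≈ 2.49.

2.49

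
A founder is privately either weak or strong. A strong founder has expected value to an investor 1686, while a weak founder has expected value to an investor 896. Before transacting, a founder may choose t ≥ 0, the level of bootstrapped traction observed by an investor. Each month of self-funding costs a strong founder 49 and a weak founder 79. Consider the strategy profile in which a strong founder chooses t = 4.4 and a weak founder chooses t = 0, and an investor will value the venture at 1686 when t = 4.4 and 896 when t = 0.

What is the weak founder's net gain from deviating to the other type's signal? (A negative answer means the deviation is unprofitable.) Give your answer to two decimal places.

Playing t = 0 the weak founder receives 896.
Deviating to t = 4.4 brings payment 1686 at cost 79 × 4.4 = 347.6, netting 1338.4.
Gain from deviating: 1338.4 − 896 = 442.40.
The gain is positive, so the weak type's incentive-compatibility constraint is violated — this profile is not a separating equilibrium.

442.40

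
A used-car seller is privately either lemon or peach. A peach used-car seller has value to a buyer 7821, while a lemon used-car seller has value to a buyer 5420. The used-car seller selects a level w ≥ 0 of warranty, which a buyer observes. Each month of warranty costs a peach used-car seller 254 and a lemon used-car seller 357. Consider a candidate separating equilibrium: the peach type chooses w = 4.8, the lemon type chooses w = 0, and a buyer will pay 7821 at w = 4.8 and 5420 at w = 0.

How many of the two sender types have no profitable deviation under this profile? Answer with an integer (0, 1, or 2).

1

Peach type: signal → 7821 − 254 × 4.8 = 6601.8; deviate to 0 → 5420. IC holds (6601.8 ≥ 5420).
Lemon type: stay at 0 → 5420; mimic → 7821 − 357 × 4.8 = 6107.4. IC fails (5420 < 6107.4).
1 of 2 constraints hold, so this profile is not an equilibrium.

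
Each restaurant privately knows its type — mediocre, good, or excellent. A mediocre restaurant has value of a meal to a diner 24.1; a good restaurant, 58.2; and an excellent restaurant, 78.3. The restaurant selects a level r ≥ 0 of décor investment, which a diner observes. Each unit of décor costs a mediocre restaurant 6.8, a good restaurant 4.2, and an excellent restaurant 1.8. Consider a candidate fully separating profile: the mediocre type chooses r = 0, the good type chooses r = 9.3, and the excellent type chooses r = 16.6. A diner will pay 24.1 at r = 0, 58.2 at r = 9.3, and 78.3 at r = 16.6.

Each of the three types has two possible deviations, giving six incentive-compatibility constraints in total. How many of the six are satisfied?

Good (own payoff 58.2 − 4.2×9.3 = 19.14): to r=0 gives 24.1 → profitable ✗; to r=16.6 gives 78.3 − 4.2×16.6 = 8.58 → no gain ✓.
Excellent (own payoff 78.3 − 1.8×16.6 = 48.42): to r=0 gives 24.1 → no gain ✓; to r=9.3 gives 58.2 − 1.8×9.3 = 41.46 → no gain ✓.
Mediocre (own payoff 24.1): to r=9.3 gives 58.2 − 6.8×9.3 = -5.04 → no gain ✓; to r=16.6 gives 78.3 − 6.8×16.6 = -34.58 → no gain ✓.
5 of the 6 constraints hold; not an equilibrium.

5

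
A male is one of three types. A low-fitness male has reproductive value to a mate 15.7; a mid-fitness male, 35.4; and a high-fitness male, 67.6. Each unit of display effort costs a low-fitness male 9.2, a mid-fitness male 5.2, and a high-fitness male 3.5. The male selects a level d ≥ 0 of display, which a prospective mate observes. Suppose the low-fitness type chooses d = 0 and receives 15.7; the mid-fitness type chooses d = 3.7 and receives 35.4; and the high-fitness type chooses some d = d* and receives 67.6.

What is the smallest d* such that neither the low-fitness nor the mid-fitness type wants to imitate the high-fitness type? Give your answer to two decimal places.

9.89

Low-fitness type (on-path payoff 15.7) won't mimic when 15.7 ≥ 67.6 − 9.2·d*, i.e. d* ≥ 5.64.
Mid-fitness type (on-path payoff 35.4 − 5.2×3.7 = 16.16) won't mimic when 16.16 ≥ 67.6 − 5.2·d*, i.e. d* ≥ 9.89.
Both must hold, so d* = max(5.64, 9.89) = 9.89. The mid-fitness type's constraint binds.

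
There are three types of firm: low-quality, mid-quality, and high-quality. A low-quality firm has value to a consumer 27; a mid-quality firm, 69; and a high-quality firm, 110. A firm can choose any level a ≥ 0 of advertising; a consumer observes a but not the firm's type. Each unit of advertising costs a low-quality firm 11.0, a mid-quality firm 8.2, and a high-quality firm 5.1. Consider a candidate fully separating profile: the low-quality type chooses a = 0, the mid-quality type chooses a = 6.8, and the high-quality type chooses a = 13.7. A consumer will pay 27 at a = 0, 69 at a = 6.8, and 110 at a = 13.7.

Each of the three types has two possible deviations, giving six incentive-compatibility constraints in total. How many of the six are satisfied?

5

Mid-quality (own payoff 69 − 8.2×6.8 = 13.24): to a=0 gives 27 → profitable ✗; to a=13.7 gives 110 − 8.2×13.7 = -2.34 → no gain ✓.
High-quality (own payoff 110 − 5.1×13.7 = 40.13): to a=0 gives 27 → no gain ✓; to a=6.8 gives 69 − 5.1×6.8 = 34.32 → no gain ✓.
Low-quality (own payoff 27): to a=6.8 gives 69 − 11.0×6.8 = -5.8 → no gain ✓; to a=13.7 gives 110 − 11.0×13.7 = -40.7 → no gain ✓.
5 of the 6 constraints hold; not an equilibrium.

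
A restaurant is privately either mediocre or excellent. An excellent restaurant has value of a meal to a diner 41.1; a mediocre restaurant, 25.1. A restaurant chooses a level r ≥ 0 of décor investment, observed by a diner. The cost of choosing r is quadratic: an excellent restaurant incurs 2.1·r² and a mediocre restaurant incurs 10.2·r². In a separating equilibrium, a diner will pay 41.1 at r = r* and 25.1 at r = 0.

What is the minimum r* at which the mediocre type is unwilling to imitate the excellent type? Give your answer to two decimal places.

1.25

The mediocre type at r = 0 receives 25.1; imitating at r* yields 41.1 − 10.2·r*².
Indifference: 25.1 = 41.1 − 10.2·r*², so r*² = (41.1 − 25.1) / 10.2 ≈ 1.5686.
r* = √1.5686 ≈ 1.25.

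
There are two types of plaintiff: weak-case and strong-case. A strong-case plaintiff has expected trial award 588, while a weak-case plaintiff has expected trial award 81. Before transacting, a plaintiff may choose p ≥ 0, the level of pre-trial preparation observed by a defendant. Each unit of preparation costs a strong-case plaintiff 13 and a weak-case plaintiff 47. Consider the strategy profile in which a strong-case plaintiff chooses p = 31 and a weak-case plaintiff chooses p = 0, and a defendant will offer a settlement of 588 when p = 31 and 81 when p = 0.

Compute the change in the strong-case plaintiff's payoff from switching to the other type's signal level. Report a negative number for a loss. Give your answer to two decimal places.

-104.00

Playing p = 31 the strong-case plaintiff receives 588 − 13 × 31 = 185.
Deviating to p = 0 yields 81 instead.
Gain from deviating: 81 − 185 = -104.00.
The gain is negative, so the strong-case type's incentive-compatibility constraint is satisfied.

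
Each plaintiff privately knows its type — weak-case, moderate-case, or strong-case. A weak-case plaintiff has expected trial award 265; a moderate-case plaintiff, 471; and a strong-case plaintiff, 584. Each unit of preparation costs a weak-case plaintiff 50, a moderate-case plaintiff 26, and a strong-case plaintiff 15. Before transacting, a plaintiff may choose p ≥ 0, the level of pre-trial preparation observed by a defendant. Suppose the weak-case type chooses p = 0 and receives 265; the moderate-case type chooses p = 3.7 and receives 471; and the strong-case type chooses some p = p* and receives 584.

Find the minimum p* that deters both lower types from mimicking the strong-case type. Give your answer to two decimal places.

Weak-case type (on-path payoff 265) won't mimic when 265 ≥ 584 − 50·p*, i.e. p* ≥ 6.38.
Moderate-case type (on-path payoff 471 − 26×3.7 = 374.8) won't mimic when 374.8 ≥ 584 − 26·p*, i.e. p* ≥ 8.05.
Both must hold, so p* = max(6.38, 8.05) = 8.05. The moderate-case type's constraint binds.

8.05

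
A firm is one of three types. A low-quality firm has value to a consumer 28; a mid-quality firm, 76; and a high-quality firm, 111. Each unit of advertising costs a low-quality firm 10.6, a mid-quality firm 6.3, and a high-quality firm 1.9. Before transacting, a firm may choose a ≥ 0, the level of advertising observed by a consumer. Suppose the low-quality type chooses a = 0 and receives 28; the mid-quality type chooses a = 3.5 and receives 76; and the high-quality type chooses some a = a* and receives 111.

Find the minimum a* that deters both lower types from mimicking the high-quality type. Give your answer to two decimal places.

Mid-quality type (on-path payoff 76 − 6.3×3.5 = 53.95) won't mimic when 53.95 ≥ 111 − 6.3·a*, i.e. a* ≥ 9.06.
Low-quality type (on-path payoff 28) won't mimic when 28 ≥ 111 − 10.6·a*, i.e. a* ≥ 7.83.
Both must hold, so a* = max(7.83, 9.06) = 9.06. The mid-quality type's constraint binds.

9.06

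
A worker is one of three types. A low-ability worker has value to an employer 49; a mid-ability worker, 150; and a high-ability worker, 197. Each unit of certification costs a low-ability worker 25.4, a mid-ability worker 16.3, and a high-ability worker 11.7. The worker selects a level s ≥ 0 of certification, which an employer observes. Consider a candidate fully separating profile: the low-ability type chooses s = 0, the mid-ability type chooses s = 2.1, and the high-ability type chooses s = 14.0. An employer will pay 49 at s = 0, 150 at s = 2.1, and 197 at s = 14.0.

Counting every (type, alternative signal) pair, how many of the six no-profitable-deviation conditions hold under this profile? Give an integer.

High-ability (own payoff 197 − 11.7×14.0 = 33.2): to s=0 gives 49 → profitable ✗; to s=2.1 gives 150 − 11.7×2.1 = 125.43 → profitable ✗.
Low-ability (own payoff 49): to s=2.1 gives 150 − 25.4×2.1 = 96.66 → profitable ✗; to s=14.0 gives 197 − 25.4×14.0 = -158.6 → no gain ✓.
Mid-ability (own payoff 150 − 16.3×2.1 = 115.77): to s=0 gives 49 → no gain ✓; to s=14.0 gives 197 − 16.3×14.0 = -31.2 → no gain ✓.
3 of the 6 constraints hold; not an equilibrium.

3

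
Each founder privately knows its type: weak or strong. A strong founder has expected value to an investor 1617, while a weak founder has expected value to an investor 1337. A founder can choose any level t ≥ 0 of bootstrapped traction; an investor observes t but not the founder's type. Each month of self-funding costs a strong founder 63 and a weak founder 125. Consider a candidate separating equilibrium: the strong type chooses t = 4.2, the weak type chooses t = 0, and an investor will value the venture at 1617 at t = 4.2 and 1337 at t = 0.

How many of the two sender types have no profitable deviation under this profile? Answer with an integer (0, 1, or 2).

2

Strong type: signal → 1617 − 63 × 4.2 = 1352.4; deviate to 0 → 1337. IC holds (1352.4 ≥ 1337).
Weak type: stay at 0 → 1337; mimic → 1617 − 125 × 4.2 = 1092. IC holds (1337 ≥ 1092).
2 of 2 constraints hold, so this is a separating equilibrium.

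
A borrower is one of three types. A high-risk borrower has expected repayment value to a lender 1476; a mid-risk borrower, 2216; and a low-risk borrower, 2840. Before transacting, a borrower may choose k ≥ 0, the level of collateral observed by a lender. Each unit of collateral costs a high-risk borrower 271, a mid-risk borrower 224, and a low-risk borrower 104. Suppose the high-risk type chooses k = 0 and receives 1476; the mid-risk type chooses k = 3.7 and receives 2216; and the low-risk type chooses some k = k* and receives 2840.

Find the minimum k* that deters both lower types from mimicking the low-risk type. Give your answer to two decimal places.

6.49

High-risk type (on-path payoff 1476) won't mimic when 1476 ≥ 2840 − 271·k*, i.e. k* ≥ 5.03.
Mid-risk type (on-path payoff 2216 − 224×3.7 = 1387.2) won't mimic when 1387.2 ≥ 2840 − 224·k*, i.e. k* ≥ 6.49.
Both must hold, so k* = max(5.03, 6.49) = 6.49. The mid-risk type's constraint binds.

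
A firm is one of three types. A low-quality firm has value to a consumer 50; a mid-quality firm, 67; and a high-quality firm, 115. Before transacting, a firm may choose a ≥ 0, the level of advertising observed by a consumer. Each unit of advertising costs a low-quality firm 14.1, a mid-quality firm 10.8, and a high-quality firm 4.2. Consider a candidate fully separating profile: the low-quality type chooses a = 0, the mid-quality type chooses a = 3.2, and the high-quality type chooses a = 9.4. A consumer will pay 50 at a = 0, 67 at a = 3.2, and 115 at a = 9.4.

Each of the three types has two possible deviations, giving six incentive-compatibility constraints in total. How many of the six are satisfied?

Mid-quality (own payoff 67 − 10.8×3.2 = 32.44): to a=0 gives 50 → profitable ✗; to a=9.4 gives 115 − 10.8×9.4 = 13.48 → no gain ✓.
Low-quality (own payoff 50): to a=3.2 gives 67 − 14.1×3.2 = 21.88 → no gain ✓; to a=9.4 gives 115 − 14.1×9.4 = -17.54 → no gain ✓.
High-quality (own payoff 115 − 4.2×9.4 = 75.52): to a=0 gives 50 → no gain ✓; to a=3.2 gives 67 − 4.2×3.2 = 53.56 → no gain ✓.
5 of the 6 constraints hold; not an equilibrium.

5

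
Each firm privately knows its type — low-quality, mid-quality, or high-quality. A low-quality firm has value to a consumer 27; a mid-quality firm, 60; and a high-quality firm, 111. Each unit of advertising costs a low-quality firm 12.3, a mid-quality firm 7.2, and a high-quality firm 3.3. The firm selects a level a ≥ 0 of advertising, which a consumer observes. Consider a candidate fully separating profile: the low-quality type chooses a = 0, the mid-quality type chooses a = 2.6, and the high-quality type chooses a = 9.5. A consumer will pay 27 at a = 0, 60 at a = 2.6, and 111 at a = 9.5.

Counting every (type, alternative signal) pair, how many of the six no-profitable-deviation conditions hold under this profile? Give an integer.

4

High-quality (own payoff 111 − 3.3×9.5 = 79.65): to a=0 gives 27 → no gain ✓; to a=2.6 gives 60 − 3.3×2.6 = 51.42 → no gain ✓.
Low-quality (own payoff 27): to a=2.6 gives 60 − 12.3×2.6 = 28.02 → profitable ✗; to a=9.5 gives 111 − 12.3×9.5 = -5.85 → no gain ✓.
Mid-quality (own payoff 60 − 7.2×2.6 = 41.28): to a=0 gives 27 → no gain ✓; to a=9.5 gives 111 − 7.2×9.5 = 42.6 → profitable ✗.
4 of the 6 constraints hold; not an equilibrium.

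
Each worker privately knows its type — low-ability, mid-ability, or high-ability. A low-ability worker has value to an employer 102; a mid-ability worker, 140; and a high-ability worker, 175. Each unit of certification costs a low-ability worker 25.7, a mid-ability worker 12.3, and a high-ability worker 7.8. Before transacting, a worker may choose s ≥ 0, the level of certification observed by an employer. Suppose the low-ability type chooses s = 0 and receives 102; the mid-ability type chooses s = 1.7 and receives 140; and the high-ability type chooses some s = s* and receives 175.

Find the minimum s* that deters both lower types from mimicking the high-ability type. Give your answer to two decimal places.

Low-ability type (on-path payoff 102) won't mimic when 102 ≥ 175 − 25.7·s*, i.e. s* ≥ 2.84.
Mid-ability type (on-path payoff 140 − 12.3×1.7 = 119.09) won't mimic when 119.09 ≥ 175 − 12.3·s*, i.e. s* ≥ 4.55.
Both must hold, so s* = max(2.84, 4.55) = 4.55. The mid-ability type's constraint binds.

4.55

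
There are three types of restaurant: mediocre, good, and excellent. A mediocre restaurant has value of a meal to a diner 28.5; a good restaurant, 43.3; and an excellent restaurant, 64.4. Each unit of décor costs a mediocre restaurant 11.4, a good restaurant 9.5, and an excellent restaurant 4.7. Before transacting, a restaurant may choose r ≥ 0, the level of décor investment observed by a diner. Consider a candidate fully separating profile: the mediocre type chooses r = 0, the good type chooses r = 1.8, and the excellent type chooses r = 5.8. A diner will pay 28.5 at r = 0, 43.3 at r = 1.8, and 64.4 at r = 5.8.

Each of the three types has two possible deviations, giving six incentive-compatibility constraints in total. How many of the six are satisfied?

Mediocre (own payoff 28.5): to r=1.8 gives 43.3 − 11.4×1.8 = 22.78 → no gain ✓; to r=5.8 gives 64.4 − 11.4×5.8 = -1.72 → no gain ✓.
Excellent (own payoff 64.4 − 4.7×5.8 = 37.14): to r=0 gives 28.5 → no gain ✓; to r=1.8 gives 43.3 − 4.7×1.8 = 34.84 → no gain ✓.
Good (own payoff 43.3 − 9.5×1.8 = 26.2): to r=0 gives 28.5 → profitable ✗; to r=5.8 gives 64.4 − 9.5×5.8 = 9.3 → no gain ✓.
5 of the 6 constraints hold; not an equilibrium.

5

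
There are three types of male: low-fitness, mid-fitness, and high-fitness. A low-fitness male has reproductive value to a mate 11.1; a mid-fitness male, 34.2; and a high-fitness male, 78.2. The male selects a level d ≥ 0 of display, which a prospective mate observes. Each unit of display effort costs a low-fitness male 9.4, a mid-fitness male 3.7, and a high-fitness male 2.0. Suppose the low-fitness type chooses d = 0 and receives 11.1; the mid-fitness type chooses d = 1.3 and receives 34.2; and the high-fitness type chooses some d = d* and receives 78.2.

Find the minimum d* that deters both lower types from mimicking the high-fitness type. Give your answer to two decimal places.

13.19

Low-fitness type (on-path payoff 11.1) won't mimic when 11.1 ≥ 78.2 − 9.4·d*, i.e. d* ≥ 7.14.
Mid-fitness type (on-path payoff 34.2 − 3.7×1.3 = 29.39) won't mimic when 29.39 ≥ 78.2 − 3.7·d*, i.e. d* ≥ 13.19.
Both must hold, so d* = max(7.14, 13.19) = 13.19. The mid-fitness type's constraint binds.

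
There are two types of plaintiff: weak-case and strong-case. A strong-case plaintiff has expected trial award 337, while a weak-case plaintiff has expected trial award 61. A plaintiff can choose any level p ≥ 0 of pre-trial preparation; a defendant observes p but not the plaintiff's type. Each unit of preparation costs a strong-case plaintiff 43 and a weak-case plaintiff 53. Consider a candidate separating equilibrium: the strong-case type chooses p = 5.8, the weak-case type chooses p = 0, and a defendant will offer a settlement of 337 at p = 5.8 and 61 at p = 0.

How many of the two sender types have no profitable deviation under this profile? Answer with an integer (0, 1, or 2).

2

Weak-case type: stay at 0 → 61; mimic → 337 − 53 × 5.8 = 29.6. IC holds (61 ≥ 29.6).
Strong-case type: signal → 337 − 43 × 5.8 = 87.6; deviate to 0 → 61. IC holds (87.6 ≥ 61).
2 of 2 constraints hold, so this is a separating equilibrium.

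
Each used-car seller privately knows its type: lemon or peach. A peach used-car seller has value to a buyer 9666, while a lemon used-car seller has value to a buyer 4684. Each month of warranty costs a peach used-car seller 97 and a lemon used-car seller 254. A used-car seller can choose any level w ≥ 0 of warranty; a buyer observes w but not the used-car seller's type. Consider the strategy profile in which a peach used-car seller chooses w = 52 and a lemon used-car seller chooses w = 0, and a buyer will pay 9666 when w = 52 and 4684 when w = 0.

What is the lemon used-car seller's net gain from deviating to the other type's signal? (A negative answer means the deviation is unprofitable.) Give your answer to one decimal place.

-8226.0

Playing w = 0 the lemon used-car seller receives 4684.
Deviating to w = 52 brings payment 9666 at cost 254 × 52 = 13208, netting -3542.
Gain from deviating: -3542 − 4684 = -8226.0.
The gain is negative, so the lemon type's incentive-compatibility constraint is satisfied.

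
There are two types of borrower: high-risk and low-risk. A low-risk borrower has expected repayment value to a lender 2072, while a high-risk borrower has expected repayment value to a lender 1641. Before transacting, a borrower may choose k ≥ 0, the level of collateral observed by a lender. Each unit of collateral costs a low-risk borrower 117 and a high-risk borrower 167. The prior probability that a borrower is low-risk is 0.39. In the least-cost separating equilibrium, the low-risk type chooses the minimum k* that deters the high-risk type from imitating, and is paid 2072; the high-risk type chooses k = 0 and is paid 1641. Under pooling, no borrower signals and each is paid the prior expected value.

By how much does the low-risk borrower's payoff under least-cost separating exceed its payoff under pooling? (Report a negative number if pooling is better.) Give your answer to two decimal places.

Least-cost separating signal: k* solves 1641 = 2072 − 167·k*, so k* = (2072 − 1641)/167 ≈ 2.5808.
Low-risk type's separating payoff: 2072 − 117 × k* = 2072 − 117 × (2072 − 1641)/167 = 2072 − 50427/167 ≈ 1770.0419.
Pooling payoff: 0.39 × 2072 + 0.61 × 1641 = 1809.09.
Difference: 1770.0419 − 1809.09 = -39.0481, i.e. -39.05 to two decimal places.
The low-risk type would prefer the pooling outcome.

-39.05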